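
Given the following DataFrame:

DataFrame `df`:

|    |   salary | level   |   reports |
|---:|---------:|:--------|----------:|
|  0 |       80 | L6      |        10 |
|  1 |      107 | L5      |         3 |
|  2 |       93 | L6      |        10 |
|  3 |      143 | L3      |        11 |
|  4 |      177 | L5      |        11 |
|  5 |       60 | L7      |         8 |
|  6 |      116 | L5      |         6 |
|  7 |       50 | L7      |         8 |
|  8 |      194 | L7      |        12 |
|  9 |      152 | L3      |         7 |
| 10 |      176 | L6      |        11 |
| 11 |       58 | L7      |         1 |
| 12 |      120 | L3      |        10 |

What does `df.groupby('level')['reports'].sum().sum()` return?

108

group by level, sum of reports:
level
L3    28
L5    20
L6    31
L7    29
Name: reports, dtype: int64
Reading off the sum of the resulting series, we get 108.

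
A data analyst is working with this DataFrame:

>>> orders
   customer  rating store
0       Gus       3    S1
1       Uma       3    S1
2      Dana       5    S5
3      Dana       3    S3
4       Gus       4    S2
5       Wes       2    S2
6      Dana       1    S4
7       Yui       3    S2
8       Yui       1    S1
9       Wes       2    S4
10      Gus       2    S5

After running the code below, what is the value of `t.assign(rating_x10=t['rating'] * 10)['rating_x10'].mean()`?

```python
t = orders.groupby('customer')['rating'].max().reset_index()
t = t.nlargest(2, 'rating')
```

group by customer, max of rating:
customer
Dana    5
Gus     4
Uma     3
Wes     2
Yui     3
Name: rating, dtype: int64
reset_index():
  customer  rating
0     Dana       5
1      Gus       4
2      Uma       3
3      Wes       2
4      Yui       3
take 2 rows with largest rating:
  customer  rating
0     Dana       5
1      Gus       4
add column rating_x10 = t['rating'] * 10:
  customer  rating  rating_x10
0     Dana       5          50
1      Gus       4          40
Taking the mean of column 'rating_x10' gives 45.0.

45.0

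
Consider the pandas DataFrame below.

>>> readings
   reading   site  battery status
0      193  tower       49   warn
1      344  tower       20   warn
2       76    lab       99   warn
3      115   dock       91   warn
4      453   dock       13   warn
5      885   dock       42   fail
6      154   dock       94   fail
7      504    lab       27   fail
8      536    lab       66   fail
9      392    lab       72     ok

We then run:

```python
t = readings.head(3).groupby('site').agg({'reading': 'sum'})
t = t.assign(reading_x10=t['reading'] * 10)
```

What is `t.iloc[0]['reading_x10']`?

760

take first 3 rows:
   reading   site  battery status
0      193  tower       49   warn
1      344  tower       20   warn
2       76    lab       99   warn
group by site, sum of reading:
       reading
site          
lab         76
tower      537
add column reading_x10 = t['reading'] * 10:
       reading  reading_x10
site                       
lab         76          760
tower      537         5370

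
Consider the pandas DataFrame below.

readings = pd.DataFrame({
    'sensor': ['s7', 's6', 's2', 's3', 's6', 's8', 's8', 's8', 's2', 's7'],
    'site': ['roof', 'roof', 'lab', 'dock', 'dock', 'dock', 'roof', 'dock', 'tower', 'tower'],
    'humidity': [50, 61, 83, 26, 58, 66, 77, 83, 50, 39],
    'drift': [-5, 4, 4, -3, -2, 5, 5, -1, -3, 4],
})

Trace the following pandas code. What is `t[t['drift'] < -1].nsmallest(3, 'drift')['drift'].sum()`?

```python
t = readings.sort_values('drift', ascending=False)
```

sort by drift descending:
  sensor   site  humidity  drift
5     s8   dock        66      5
6     s8   roof        77      5
1     s6   roof        61      4
2     s2    lab        83      4
9     s7  tower        39      4
7     s8   dock        83     -1
4     s6   dock        58     -2
3     s3   dock        26     -3
8     s2  tower        50     -3
0     s7   roof        50     -5
filter rows where drift < -1:
  sensor   site  humidity  drift
4     s6   dock        58     -2
3     s3   dock        26     -3
8     s2  tower        50     -3
0     s7   roof        50     -5
take 3 rows with smallest drift:
  sensor   site  humidity  drift
0     s7   roof        50     -5
3     s3   dock        26     -3
8     s2  tower        50     -3

-11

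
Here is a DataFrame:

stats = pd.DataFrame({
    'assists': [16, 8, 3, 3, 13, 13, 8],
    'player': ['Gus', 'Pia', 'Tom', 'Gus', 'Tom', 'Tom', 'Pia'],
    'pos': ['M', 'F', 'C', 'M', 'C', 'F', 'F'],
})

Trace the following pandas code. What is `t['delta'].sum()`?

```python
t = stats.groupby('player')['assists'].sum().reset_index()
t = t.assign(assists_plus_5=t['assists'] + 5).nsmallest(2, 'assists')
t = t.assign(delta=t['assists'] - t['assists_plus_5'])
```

group by player, sum of assists:
player
Gus    19
Pia    16
Tom    29
Name: assists, dtype: int64
reset_index():
  player  assists
0    Gus       19
1    Pia       16
2    Tom       29
add column assists_plus_5 = t['assists'] + 5:
  player  assists  assists_plus_5
0    Gus       19              24
1    Pia       16              21
2    Tom       29              34
take 2 rows with smallest assists:
  player  assists  assists_plus_5
1    Pia       16              21
0    Gus       19              24
add column delta = t['assists'] - t['assists_plus_5']:
  player  assists  assists_plus_5  delta
1    Pia       16              21     -5
0    Gus       19              24     -5
Hence -10.

-10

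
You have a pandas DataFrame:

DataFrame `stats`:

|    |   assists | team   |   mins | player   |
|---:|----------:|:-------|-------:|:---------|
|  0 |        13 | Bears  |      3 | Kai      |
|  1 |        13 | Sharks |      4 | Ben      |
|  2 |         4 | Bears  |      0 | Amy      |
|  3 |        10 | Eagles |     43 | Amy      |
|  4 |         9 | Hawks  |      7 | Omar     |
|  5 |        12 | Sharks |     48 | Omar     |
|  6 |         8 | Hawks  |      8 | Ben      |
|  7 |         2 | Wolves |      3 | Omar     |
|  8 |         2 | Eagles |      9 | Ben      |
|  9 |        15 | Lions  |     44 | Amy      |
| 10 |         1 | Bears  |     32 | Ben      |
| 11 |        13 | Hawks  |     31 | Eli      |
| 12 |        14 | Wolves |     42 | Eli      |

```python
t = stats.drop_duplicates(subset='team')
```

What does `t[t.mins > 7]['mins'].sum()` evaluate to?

drop duplicate team (keep=first):
   assists    team  mins player
0       13   Bears     3    Kai
1       13  Sharks     4    Ben
3       10  Eagles    43    Amy
4        9   Hawks     7   Omar
7        2  Wolves     3   Omar
9       15   Lions    44    Amy
filter rows where mins > 7:
   assists    team  mins player
3       10  Eagles    43    Amy
9       15   Lions    44    Amy
The sum of column 'mins' is 87.

87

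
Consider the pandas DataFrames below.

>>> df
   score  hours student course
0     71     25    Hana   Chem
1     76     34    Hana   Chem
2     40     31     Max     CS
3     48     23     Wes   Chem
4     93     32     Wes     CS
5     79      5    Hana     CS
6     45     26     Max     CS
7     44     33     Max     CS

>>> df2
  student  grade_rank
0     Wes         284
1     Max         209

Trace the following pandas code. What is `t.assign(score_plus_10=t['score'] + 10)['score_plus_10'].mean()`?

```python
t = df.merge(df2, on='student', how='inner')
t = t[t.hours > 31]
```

78.5

merge on 'student' (how='inner') → 5 rows:
   score  hours student course  grade_rank
0     40     31     Max     CS         209
1     48     23     Wes   Chem         284
2     93     32     Wes     CS         284
3     45     26     Max     CS         209
4     44     33     Max     CS         209
filter rows where hours > 31:
   score  hours student course  grade_rank
2     93     32     Wes     CS         284
4     44     33     Max     CS         209
add column score_plus_10 = t['score'] + 10:
   score  hours student course  grade_rank  score_plus_10
2     93     32     Wes     CS         284            103
4     44     33     Max     CS         209             54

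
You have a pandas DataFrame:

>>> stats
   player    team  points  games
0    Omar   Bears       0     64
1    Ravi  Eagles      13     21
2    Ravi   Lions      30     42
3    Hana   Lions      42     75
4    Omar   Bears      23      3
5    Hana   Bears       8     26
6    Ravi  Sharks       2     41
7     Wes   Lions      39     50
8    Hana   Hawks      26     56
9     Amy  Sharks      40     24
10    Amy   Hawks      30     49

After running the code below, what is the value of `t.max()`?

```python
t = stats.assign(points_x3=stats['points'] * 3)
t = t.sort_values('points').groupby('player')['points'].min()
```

add column points_x3 = stats['points'] * 3:
   player    team  points  games  points_x3
0    Omar   Bears       0     64          0
1    Ravi  Eagles      13     21         39
2    Ravi   Lions      30     42         90
3    Hana   Lions      42     75        126
4    Omar   Bears      23      3         69
5    Hana   Bears       8     26         24
6    Ravi  Sharks       2     41          6
7     Wes   Lions      39     50        117
8    Hana   Hawks      26     56         78
9     Amy  Sharks      40     24        120
10    Amy   Hawks      30     49         90
sort by points:
   player    team  points  games  points_x3
0    Omar   Bears       0     64          0
6    Ravi  Sharks       2     41          6
5    Hana   Bears       8     26         24
1    Ravi  Eagles      13     21         39
4    Omar   Bears      23      3         69
8    Hana   Hawks      26     56         78
2    Ravi   Lions      30     42         90
10    Amy   Hawks      30     49         90
7     Wes   Lions      39     50        117
9     Amy  Sharks      40     24        120
3    Hana   Lions      42     75        126
group by player, min of points:
player
Amy     30
Hana     8
Omar     0
Ravi     2
Wes     39
Name: points, dtype: int64
Then the max of the resulting series: 39

39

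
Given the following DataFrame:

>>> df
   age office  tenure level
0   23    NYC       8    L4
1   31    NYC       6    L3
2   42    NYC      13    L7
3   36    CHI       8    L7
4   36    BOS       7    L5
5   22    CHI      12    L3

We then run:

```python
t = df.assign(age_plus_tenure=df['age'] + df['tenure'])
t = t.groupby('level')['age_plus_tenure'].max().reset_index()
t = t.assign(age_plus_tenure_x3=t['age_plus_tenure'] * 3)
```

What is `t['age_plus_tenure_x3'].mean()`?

add column age_plus_tenure = df['age'] + df['tenure']:
   age office  tenure level  age_plus_tenure
0   23    NYC       8    L4               31
1   31    NYC       6    L3               37
2   42    NYC      13    L7               55
3   36    CHI       8    L7               44
4   36    BOS       7    L5               43
5   22    CHI      12    L3               34
group by level, max of age_plus_tenure:
level
L3    37
L4    31
L5    43
L7    55
Name: age_plus_tenure, dtype: int64
reset_index():
  level  age_plus_tenure
0    L3               37
1    L4               31
2    L5               43
3    L7               55
add column age_plus_tenure_x3 = t['age_plus_tenure'] * 3:
  level  age_plus_tenure  age_plus_tenure_x3
0    L3               37                 111
1    L4               31                  93
2    L5               43                 129
3    L7               55                 165
Finally, mean of column 'age_plus_tenure_x3' = 124.5.

124.5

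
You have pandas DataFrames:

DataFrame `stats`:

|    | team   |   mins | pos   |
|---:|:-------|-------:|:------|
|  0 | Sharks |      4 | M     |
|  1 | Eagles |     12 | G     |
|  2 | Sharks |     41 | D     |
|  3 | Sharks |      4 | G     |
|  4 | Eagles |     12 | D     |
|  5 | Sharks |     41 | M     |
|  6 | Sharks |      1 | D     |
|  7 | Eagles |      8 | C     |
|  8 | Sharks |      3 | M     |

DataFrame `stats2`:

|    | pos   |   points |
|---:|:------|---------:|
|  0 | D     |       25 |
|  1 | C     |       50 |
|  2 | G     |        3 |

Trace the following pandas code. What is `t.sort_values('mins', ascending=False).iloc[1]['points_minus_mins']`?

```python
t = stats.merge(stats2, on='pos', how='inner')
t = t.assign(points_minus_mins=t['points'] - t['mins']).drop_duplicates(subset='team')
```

merge on 'pos' (how='inner') → 6 rows:
     team  mins pos  points
0  Eagles    12   G       3
1  Sharks    41   D      25
2  Sharks     4   G       3
3  Eagles    12   D      25
4  Sharks     1   D      25
5  Eagles     8   C      50
add column points_minus_mins = t['points'] - t['mins']:
     team  mins pos  points  points_minus_mins
0  Eagles    12   G       3                 -9
1  Sharks    41   D      25                -16
2  Sharks     4   G       3                 -1
3  Eagles    12   D      25                 13
4  Sharks     1   D      25                 24
5  Eagles     8   C      50                 42
drop duplicate team (keep=first):
     team  mins pos  points  points_minus_mins
0  Eagles    12   G       3                 -9
1  Sharks    41   D      25                -16
sort by mins descending:
     team  mins pos  points  points_minus_mins
1  Sharks    41   D      25                -16
0  Eagles    12   G       3                 -9
So iloc[1]['points_minus_mins'] = -9.

-9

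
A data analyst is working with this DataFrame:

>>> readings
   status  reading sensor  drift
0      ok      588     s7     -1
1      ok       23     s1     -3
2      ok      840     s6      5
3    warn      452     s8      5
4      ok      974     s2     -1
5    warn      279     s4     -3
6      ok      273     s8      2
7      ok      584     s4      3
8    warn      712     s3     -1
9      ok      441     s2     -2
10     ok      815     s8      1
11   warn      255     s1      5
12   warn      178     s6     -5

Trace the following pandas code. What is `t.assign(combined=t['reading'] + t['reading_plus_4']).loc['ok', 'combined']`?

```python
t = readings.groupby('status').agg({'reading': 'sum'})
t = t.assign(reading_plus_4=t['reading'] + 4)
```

group by status, sum of reading:
        reading
status         
ok         4538
warn       1876
add column reading_plus_4 = t['reading'] + 4:
        reading  reading_plus_4
status                         
ok         4538            4542
warn       1876            1880
add column combined = t['reading'] + t['reading_plus_4']:
        reading  reading_plus_4  combined
status                                   
ok         4538            4542      9080
warn       1876            1880      3756

9080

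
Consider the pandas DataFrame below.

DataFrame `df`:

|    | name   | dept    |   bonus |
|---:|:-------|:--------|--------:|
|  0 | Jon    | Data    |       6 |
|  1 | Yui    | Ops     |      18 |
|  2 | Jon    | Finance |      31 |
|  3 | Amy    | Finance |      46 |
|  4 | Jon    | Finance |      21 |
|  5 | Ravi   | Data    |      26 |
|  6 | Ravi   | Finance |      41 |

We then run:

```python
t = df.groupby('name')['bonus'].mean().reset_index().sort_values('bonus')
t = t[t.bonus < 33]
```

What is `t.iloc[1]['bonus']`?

group by name, mean of bonus:
name
Amy     46.000000
Jon     19.333333
Ravi    33.500000
Yui     18.000000
Name: bonus, dtype: float64
reset_index():
   name      bonus
0   Amy  46.000000
1   Jon  19.333333
2  Ravi  33.500000
3   Yui  18.000000
sort by bonus:
   name      bonus
3   Yui  18.000000
1   Jon  19.333333
2  Ravi  33.500000
0   Amy  46.000000
filter rows where bonus < 33:
  name      bonus
3  Yui  18.000000
1  Jon  19.333333
Then the value at position 1, column 'bonus': 19.3333333333

19.3333333333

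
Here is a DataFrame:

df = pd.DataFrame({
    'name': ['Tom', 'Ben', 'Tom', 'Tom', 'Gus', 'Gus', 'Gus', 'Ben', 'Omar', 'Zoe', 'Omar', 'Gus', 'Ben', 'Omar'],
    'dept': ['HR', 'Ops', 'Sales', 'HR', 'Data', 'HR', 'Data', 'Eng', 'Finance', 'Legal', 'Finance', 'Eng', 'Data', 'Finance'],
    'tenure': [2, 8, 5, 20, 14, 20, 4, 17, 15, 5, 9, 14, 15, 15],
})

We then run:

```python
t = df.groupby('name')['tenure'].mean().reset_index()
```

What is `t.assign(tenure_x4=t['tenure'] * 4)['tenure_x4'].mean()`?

group by name, mean of tenure:
name
Ben     13.333333
Gus     13.000000
Omar    13.000000
Tom      9.000000
Zoe      5.000000
Name: tenure, dtype: float64
reset_index():
   name     tenure
0   Ben  13.333333
1   Gus  13.000000
2  Omar  13.000000
3   Tom   9.000000
4   Zoe   5.000000
add column tenure_x4 = t['tenure'] * 4:
   name     tenure  tenure_x4
0   Ben  13.333333  53.333333
1   Gus  13.000000  52.000000
2  Omar  13.000000  52.000000
3   Tom   9.000000  36.000000
4   Zoe   5.000000  20.000000
Taking the mean of column 'tenure_x4' gives 42.6666666667.

42.6666666667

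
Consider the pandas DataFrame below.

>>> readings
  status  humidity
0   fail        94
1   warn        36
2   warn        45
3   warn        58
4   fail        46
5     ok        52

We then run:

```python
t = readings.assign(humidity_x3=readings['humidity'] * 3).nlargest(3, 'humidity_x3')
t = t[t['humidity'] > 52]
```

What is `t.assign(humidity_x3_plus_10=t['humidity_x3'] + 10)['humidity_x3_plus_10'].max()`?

add column humidity_x3 = readings['humidity'] * 3:
  status  humidity  humidity_x3
0   fail        94          282
1   warn        36          108
2   warn        45          135
3   warn        58          174
4   fail        46          138
5     ok        52          156
take 3 rows with largest humidity_x3:
  status  humidity  humidity_x3
0   fail        94          282
3   warn        58          174
5     ok        52          156
filter rows where humidity > 52:
  status  humidity  humidity_x3
0   fail        94          282
3   warn        58          174
add column humidity_x3_plus_10 = t['humidity_x3'] + 10:
  status  humidity  humidity_x3  humidity_x3_plus_10
0   fail        94          282                  292
3   warn        58          174                  184

292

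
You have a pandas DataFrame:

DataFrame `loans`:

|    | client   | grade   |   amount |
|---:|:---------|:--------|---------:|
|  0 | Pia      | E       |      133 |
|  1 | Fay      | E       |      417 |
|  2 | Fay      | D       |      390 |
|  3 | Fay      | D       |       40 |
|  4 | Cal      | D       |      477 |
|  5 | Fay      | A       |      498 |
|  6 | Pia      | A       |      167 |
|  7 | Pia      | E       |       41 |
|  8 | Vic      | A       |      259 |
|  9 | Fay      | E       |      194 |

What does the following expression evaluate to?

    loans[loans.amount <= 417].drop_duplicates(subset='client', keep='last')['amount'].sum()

filter rows where amount <= 417:
  client grade  amount
0    Pia     E     133
1    Fay     E     417
2    Fay     D     390
3    Fay     D      40
6    Pia     A     167
7    Pia     E      41
8    Vic     A     259
9    Fay     E     194
drop duplicate client (keep=last):
  client grade  amount
7    Pia     E      41
8    Vic     A     259
9    Fay     E     194
Finally, sum of column 'amount' = 494.

494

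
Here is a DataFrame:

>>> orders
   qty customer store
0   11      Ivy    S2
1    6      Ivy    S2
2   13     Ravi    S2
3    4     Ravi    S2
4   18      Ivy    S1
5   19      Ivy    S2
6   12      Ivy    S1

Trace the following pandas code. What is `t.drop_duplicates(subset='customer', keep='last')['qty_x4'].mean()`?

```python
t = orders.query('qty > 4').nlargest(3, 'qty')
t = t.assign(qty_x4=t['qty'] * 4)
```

62.0

filter rows where qty > 4:
   qty customer store
0   11      Ivy    S2
1    6      Ivy    S2
2   13     Ravi    S2
4   18      Ivy    S1
5   19      Ivy    S2
6   12      Ivy    S1
take 3 rows with largest qty:
   qty customer store
5   19      Ivy    S2
4   18      Ivy    S1
2   13     Ravi    S2
add column qty_x4 = t['qty'] * 4:
   qty customer store  qty_x4
5   19      Ivy    S2      76
4   18      Ivy    S1      72
2   13     Ravi    S2      52
drop duplicate customer (keep=last):
   qty customer store  qty_x4
4   18      Ivy    S1      72
2   13     Ravi    S2      52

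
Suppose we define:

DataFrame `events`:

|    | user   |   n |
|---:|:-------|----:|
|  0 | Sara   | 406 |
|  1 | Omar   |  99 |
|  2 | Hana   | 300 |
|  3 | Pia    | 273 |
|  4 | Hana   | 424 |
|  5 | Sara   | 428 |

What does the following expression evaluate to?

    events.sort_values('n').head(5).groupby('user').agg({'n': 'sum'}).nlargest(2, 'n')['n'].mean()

565.0

sort by n:
   user    n
1  Omar   99
3   Pia  273
2  Hana  300
0  Sara  406
4  Hana  424
5  Sara  428
take first 5 rows:
   user    n
1  Omar   99
3   Pia  273
2  Hana  300
0  Sara  406
4  Hana  424
group by user, sum of n:
        n
user     
Hana  724
Omar   99
Pia   273
Sara  406
take 2 rows with largest n:
        n
user     
Hana  724
Sara  406
mean of column 'n' → 565.0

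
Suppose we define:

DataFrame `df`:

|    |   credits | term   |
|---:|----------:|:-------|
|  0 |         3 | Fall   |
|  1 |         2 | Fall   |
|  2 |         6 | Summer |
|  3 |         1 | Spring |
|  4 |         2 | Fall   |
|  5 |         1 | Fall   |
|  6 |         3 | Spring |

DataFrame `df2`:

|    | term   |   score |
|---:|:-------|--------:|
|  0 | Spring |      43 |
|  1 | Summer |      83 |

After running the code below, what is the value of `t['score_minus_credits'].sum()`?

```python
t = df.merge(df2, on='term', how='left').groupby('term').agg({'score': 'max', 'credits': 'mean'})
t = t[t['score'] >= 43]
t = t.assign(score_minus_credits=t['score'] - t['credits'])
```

118.0

merge on 'term' (how='left') → 7 rows:
   credits    term  score
0        3    Fall    NaN
1        2    Fall    NaN
2        6  Summer   83.0
3        1  Spring   43.0
4        2    Fall    NaN
5        1    Fall    NaN
6        3  Spring   43.0
group by term: max(score), mean(credits):
        score  credits
term                  
Fall      NaN      2.0
Spring   43.0      2.0
Summer   83.0      6.0
filter rows where score >= 43:
        score  credits
term                  
Spring   43.0      2.0
Summer   83.0      6.0
add column score_minus_credits = t['score'] - t['credits']:
        score  credits  score_minus_credits
term                                       
Spring   43.0      2.0                 41.0
Summer   83.0      6.0                 77.0
Finally, sum of column 'score_minus_credits' = 118.0.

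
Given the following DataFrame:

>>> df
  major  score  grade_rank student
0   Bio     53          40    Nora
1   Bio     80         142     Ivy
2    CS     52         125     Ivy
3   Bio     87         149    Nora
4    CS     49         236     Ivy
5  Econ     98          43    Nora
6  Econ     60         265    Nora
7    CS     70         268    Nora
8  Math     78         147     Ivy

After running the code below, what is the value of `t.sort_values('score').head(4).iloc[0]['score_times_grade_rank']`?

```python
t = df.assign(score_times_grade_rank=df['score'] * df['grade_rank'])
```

add column score_times_grade_rank = df['score'] * df['grade_rank']:
  major  score  grade_rank student  score_times_grade_rank
0   Bio     53          40    Nora                    2120
1   Bio     80         142     Ivy                   11360
2    CS     52         125     Ivy                    6500
3   Bio     87         149    Nora                   12963
4    CS     49         236     Ivy                   11564
5  Econ     98          43    Nora                    4214
6  Econ     60         265    Nora                   15900
7    CS     70         268    Nora                   18760
8  Math     78         147     Ivy                   11466
sort by score:
  major  score  grade_rank student  score_times_grade_rank
4    CS     49         236     Ivy                   11564
2    CS     52         125     Ivy                    6500
0   Bio     53          40    Nora                    2120
6  Econ     60         265    Nora                   15900
7    CS     70         268    Nora                   18760
8  Math     78         147     Ivy                   11466
1   Bio     80         142     Ivy                   11360
3   Bio     87         149    Nora                   12963
5  Econ     98          43    Nora                    4214
take first 4 rows:
  major  score  grade_rank student  score_times_grade_rank
4    CS     49         236     Ivy                   11564
2    CS     52         125     Ivy                    6500
0   Bio     53          40    Nora                    2120
6  Econ     60         265    Nora                   15900

11564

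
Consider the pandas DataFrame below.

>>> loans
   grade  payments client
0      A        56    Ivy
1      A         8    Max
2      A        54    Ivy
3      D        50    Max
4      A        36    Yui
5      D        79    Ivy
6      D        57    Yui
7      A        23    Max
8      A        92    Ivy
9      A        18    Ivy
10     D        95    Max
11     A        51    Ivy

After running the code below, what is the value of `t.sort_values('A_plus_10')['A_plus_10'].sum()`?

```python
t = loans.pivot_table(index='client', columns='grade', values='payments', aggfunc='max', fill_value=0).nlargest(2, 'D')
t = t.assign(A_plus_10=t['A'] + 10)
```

135

pivot: rows=client, cols=grade, max(payments):
grade    A   D
client        
Ivy     92  79
Max     23  95
Yui     36  57
take 2 rows with largest D:
grade    A   D
client        
Max     23  95
Ivy     92  79
add column A_plus_10 = t['A'] + 10:
grade    A   D  A_plus_10
client                   
Max     23  95         33
Ivy     92  79        102
sort by A_plus_10:
grade    A   D  A_plus_10
client                   
Max     23  95         33
Ivy     92  79        102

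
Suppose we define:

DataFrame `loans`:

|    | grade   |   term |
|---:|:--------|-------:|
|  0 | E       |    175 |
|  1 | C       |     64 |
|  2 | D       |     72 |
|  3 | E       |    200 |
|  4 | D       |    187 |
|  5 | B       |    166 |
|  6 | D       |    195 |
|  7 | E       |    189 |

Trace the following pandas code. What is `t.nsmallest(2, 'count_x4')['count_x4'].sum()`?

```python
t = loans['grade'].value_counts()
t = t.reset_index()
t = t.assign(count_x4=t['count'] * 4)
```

8

value_counts of grade:
grade
E    3
D    3
C    1
B    1
Name: count, dtype: int64
reset_index():
  grade  count
0     E      3
1     D      3
2     C      1
3     B      1
add column count_x4 = t['count'] * 4:
  grade  count  count_x4
0     E      3        12
1     D      3        12
2     C      1         4
3     B      1         4
take 2 rows with smallest count_x4:
  grade  count  count_x4
2     C      1         4
3     B      1         4
Reading off the sum of column 'count_x4', we get 8.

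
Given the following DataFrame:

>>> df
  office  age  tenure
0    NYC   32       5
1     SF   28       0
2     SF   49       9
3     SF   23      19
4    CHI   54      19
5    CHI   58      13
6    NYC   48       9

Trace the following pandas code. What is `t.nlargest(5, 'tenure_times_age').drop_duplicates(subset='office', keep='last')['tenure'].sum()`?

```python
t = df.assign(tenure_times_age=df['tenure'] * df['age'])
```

add column tenure_times_age = df['tenure'] * df['age']:
  office  age  tenure  tenure_times_age
0    NYC   32       5               160
1     SF   28       0                 0
2     SF   49       9               441
3     SF   23      19               437
4    CHI   54      19              1026
5    CHI   58      13               754
6    NYC   48       9               432
take 5 rows with largest tenure_times_age:
  office  age  tenure  tenure_times_age
4    CHI   54      19              1026
5    CHI   58      13               754
2     SF   49       9               441
3     SF   23      19               437
6    NYC   48       9               432
drop duplicate office (keep=last):
  office  age  tenure  tenure_times_age
5    CHI   58      13               754
3     SF   23      19               437
6    NYC   48       9               432
So sum() = 41.

41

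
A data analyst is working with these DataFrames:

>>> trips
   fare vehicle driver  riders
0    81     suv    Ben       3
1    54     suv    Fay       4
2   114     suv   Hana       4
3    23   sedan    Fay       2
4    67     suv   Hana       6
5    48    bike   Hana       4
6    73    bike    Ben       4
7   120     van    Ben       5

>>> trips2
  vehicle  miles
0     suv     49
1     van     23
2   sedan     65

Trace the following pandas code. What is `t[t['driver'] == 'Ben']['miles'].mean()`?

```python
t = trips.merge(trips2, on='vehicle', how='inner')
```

36.0

merge on 'vehicle' (how='inner') → 6 rows:
   fare vehicle driver  riders  miles
0    81     suv    Ben       3     49
1    54     suv    Fay       4     49
2   114     suv   Hana       4     49
3    23   sedan    Fay       2     65
4    67     suv   Hana       6     49
5   120     van    Ben       5     23
filter rows where driver == 'Ben':
   fare vehicle driver  riders  miles
0    81     suv    Ben       3     49
5   120     van    Ben       5     23
Finally, mean of column 'miles' = 36.0.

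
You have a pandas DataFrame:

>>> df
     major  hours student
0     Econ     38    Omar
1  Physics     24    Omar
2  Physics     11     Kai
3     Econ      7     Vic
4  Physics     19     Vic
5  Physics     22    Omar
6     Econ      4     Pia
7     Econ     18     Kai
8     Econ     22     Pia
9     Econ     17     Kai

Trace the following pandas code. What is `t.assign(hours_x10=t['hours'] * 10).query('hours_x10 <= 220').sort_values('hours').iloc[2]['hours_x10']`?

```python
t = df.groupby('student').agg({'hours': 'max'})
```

group by student, max of hours:
         hours
student       
Kai         18
Omar        38
Pia         22
Vic         19
add column hours_x10 = t['hours'] * 10:
         hours  hours_x10
student                  
Kai         18        180
Omar        38        380
Pia         22        220
Vic         19        190
filter rows where hours_x10 <= 220:
         hours  hours_x10
student                  
Kai         18        180
Pia         22        220
Vic         19        190
sort by hours:
         hours  hours_x10
student                  
Kai         18        180
Vic         19        190
Pia         22        220

220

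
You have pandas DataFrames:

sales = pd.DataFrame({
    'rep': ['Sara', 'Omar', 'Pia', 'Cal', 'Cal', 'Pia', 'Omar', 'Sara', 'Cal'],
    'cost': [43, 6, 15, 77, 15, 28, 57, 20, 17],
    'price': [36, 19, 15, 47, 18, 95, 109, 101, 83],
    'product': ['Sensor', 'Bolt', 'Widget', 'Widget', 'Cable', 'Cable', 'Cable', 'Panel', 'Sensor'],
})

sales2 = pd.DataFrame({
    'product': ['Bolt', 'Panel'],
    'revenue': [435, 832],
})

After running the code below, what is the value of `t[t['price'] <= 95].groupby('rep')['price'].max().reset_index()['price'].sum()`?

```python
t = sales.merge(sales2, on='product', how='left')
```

merge on 'product' (how='left') → 9 rows:
    rep  cost  price product  revenue
0  Sara    43     36  Sensor      NaN
1  Omar     6     19    Bolt    435.0
2   Pia    15     15  Widget      NaN
3   Cal    77     47  Widget      NaN
4   Cal    15     18   Cable      NaN
5   Pia    28     95   Cable      NaN
6  Omar    57    109   Cable      NaN
7  Sara    20    101   Panel    832.0
8   Cal    17     83  Sensor      NaN
filter rows where price <= 95:
    rep  cost  price product  revenue
0  Sara    43     36  Sensor      NaN
1  Omar     6     19    Bolt    435.0
2   Pia    15     15  Widget      NaN
3   Cal    77     47  Widget      NaN
4   Cal    15     18   Cable      NaN
5   Pia    28     95   Cable      NaN
8   Cal    17     83  Sensor      NaN
group by rep, max of price:
rep
Cal     83
Omar    19
Pia     95
Sara    36
Name: price, dtype: int64
reset_index():
    rep  price
0   Cal     83
1  Omar     19
2   Pia     95
3  Sara     36
Then the sum of column 'price': 233

233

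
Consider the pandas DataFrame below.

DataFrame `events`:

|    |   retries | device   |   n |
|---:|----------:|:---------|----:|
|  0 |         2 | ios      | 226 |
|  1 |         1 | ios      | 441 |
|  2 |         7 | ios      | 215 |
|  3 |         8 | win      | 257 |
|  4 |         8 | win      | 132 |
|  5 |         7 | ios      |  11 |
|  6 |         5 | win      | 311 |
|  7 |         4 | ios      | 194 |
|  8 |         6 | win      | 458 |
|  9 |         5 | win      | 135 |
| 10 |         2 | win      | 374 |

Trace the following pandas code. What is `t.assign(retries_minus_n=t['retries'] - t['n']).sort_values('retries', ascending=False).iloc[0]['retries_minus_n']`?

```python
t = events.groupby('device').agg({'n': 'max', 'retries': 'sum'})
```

-424

group by device: max(n), sum(retries):
          n  retries
device              
ios     441       21
win     458       34
add column retries_minus_n = t['retries'] - t['n']:
          n  retries  retries_minus_n
device                               
ios     441       21             -420
win     458       34             -424
sort by retries descending:
          n  retries  retries_minus_n
device                               
win     458       34             -424
ios     441       21             -420
Taking the value at position 0, column 'retries_minus_n' gives -424.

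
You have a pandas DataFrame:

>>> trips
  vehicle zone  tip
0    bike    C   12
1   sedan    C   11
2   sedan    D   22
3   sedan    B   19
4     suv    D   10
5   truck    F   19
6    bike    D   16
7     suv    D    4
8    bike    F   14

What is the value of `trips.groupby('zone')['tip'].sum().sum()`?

127

group by zone, sum of tip:
zone
B    19
C    23
D    52
F    33
Name: tip, dtype: int64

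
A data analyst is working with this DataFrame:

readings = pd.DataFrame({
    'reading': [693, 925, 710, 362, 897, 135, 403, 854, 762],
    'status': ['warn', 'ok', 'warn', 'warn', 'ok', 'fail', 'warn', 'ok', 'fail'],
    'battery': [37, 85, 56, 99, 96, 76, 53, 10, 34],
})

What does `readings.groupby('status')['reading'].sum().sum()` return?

5741

group by status, sum of reading:
status
fail     897
ok      2676
warn    2168
Name: reading, dtype: int64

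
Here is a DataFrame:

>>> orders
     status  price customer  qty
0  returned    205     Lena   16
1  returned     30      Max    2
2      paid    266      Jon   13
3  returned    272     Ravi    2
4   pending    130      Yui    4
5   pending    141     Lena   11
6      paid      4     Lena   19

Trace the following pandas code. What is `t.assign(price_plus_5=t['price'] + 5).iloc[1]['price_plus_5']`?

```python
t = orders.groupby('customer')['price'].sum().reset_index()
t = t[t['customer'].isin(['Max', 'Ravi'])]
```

277

group by customer, sum of price:
customer
Jon     266
Lena    350
Max      30
Ravi    272
Yui     130
Name: price, dtype: int64
reset_index():
  customer  price
0      Jon    266
1     Lena    350
2      Max     30
3     Ravi    272
4      Yui    130
filter rows where customer in ['Max', 'Ravi']:
  customer  price
2      Max     30
3     Ravi    272
add column price_plus_5 = t['price'] + 5:
  customer  price  price_plus_5
2      Max     30            35
3     Ravi    272           277
Hence 277.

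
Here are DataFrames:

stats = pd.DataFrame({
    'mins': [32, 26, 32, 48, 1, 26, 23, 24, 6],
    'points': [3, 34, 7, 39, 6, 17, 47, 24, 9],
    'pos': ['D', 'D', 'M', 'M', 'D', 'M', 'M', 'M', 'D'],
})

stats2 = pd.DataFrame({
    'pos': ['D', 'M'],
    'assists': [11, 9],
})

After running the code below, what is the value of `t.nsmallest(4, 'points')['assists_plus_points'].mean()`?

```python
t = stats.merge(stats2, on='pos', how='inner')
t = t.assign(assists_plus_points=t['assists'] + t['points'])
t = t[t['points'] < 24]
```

16.75

merge on 'pos' (how='inner') → 9 rows:
   mins  points pos  assists
0    32       3   D       11
1    26      34   D       11
2    32       7   M        9
3    48      39   M        9
4     1       6   D       11
5    26      17   M        9
6    23      47   M        9
7    24      24   M        9
8     6       9   D       11
add column assists_plus_points = t['assists'] + t['points']:
   mins  points pos  assists  assists_plus_points
0    32       3   D       11                   14
1    26      34   D       11                   45
2    32       7   M        9                   16
3    48      39   M        9                   48
4     1       6   D       11                   17
5    26      17   M        9                   26
6    23      47   M        9                   56
7    24      24   M        9                   33
8     6       9   D       11                   20
filter rows where points < 24:
   mins  points pos  assists  assists_plus_points
0    32       3   D       11                   14
2    32       7   M        9                   16
4     1       6   D       11                   17
5    26      17   M        9                   26
8     6       9   D       11                   20
take 4 rows with smallest points:
   mins  points pos  assists  assists_plus_points
0    32       3   D       11                   14
4     1       6   D       11                   17
2    32       7   M        9                   16
8     6       9   D       11                   20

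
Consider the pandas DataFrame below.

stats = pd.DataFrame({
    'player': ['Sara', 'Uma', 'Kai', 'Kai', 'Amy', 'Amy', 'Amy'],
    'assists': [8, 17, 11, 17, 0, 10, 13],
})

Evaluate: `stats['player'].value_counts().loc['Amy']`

value_counts of player:
player
Amy     3
Kai     2
Sara    1
Uma     1
Name: count, dtype: int64
Finally, value at index 'Amy' = 3.

3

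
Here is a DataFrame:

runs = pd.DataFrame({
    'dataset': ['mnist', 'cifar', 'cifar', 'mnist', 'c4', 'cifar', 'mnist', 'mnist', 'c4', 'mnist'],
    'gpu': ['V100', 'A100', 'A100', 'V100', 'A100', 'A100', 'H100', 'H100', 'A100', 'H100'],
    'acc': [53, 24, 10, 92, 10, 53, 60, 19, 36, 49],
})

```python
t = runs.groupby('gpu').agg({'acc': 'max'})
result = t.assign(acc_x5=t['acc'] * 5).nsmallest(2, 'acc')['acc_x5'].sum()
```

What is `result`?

565

group by gpu, max of acc:
      acc
gpu      
A100   53
H100   60
V100   92
add column acc_x5 = t['acc'] * 5:
      acc  acc_x5
gpu              
A100   53     265
H100   60     300
V100   92     460
take 2 rows with smallest acc:
      acc  acc_x5
gpu              
A100   53     265
H100   60     300
Taking the sum of column 'acc_x5' gives 565.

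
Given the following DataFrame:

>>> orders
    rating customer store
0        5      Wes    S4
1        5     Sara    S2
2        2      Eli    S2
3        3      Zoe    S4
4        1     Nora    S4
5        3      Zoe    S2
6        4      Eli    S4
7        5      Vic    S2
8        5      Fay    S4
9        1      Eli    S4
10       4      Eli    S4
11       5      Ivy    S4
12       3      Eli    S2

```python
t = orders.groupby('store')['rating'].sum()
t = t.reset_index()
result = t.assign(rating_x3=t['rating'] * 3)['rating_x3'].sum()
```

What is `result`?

group by store, sum of rating:
store
S2    18
S4    28
Name: rating, dtype: int64
reset_index():
  store  rating
0    S2      18
1    S4      28
add column rating_x3 = t['rating'] * 3:
  store  rating  rating_x3
0    S2      18         54
1    S4      28         84

138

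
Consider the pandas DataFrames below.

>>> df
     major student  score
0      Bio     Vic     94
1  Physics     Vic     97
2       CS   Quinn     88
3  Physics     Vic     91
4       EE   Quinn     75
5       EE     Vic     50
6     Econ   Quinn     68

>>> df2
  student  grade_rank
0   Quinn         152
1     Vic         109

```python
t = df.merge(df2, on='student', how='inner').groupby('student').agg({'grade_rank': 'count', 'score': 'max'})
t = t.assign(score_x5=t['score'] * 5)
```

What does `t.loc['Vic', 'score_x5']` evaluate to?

485

merge on 'student' (how='inner') → 7 rows:
     major student  score  grade_rank
0      Bio     Vic     94         109
1  Physics     Vic     97         109
2       CS   Quinn     88         152
3  Physics     Vic     91         109
4       EE   Quinn     75         152
5       EE     Vic     50         109
6     Econ   Quinn     68         152
group by student: count(grade_rank), max(score):
         grade_rank  score
student                   
Quinn             3     88
Vic               4     97
add column score_x5 = t['score'] * 5:
         grade_rank  score  score_x5
student                             
Quinn             3     88       440
Vic               4     97       485
Finally, value at row 'Vic', column 'score_x5' = 485.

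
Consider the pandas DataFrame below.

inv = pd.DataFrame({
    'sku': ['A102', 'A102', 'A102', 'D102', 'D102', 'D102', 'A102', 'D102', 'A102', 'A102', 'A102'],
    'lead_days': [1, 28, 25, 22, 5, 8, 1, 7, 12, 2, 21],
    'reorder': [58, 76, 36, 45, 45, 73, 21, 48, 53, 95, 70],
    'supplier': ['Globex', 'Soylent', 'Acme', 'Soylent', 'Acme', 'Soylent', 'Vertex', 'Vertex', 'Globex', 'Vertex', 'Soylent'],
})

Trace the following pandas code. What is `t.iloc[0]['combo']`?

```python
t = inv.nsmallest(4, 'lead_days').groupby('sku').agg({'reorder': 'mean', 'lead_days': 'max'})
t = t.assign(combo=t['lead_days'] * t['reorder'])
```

116.0

take 4 rows with smallest lead_days:
    sku  lead_days  reorder supplier
0  A102          1       58   Globex
6  A102          1       21   Vertex
9  A102          2       95   Vertex
4  D102          5       45     Acme
group by sku: mean(reorder), max(lead_days):
      reorder  lead_days
sku                     
A102     58.0          2
D102     45.0          5
add column combo = t['lead_days'] * t['reorder']:
      reorder  lead_days  combo
sku                            
A102     58.0          2  116.0
D102     45.0          5  225.0
Taking the value at position 0, column 'combo' gives 116.0.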